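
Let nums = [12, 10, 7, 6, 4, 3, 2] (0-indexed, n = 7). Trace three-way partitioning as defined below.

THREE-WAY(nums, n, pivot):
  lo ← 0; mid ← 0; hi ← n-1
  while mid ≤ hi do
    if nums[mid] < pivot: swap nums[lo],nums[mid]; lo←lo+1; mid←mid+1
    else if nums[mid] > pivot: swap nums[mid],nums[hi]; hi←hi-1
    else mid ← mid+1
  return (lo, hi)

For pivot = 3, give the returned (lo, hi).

(1, 1)

lo=0 mid=0 hi=6
12>3: swap(0,6), hi=5 ⇒ [2, 10, 7, 6, 4, 3, 12]
2<3: swap(0,0), lo=1 mid=1 ⇒ [2, 10, 7, 6, 4, 3, 12]
10>3: swap(1,5), hi=4 ⇒ [2, 3, 7, 6, 4, 10, 12]
3=3: mid=2
7>3: swap(2,4), hi=3 ⇒ [2, 3, 4, 6, 7, 10, 12]
4>3: swap(2,3), hi=2 ⇒ [2, 3, 6, 4, 7, 10, 12]
6>3: swap(2,2), hi=1 ⇒ [2, 3, 6, 4, 7, 10, 12]
done. lo=1 hi=1; nums=[2, 3, 6, 4, 7, 10, 12]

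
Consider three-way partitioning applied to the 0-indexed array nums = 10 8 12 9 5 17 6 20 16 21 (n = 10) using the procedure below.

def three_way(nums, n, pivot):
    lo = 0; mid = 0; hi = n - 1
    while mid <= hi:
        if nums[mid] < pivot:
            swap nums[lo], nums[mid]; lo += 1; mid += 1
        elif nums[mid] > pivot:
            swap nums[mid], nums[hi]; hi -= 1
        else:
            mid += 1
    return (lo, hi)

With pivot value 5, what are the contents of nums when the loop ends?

lo=0 mid=0 hi=9
10>5: swap(0,9), hi=8 ⇒ 21 8 12 9 5 17 6 20 16 10
21>5: swap(0,8), hi=7 ⇒ 16 8 12 9 5 17 6 20 21 10
16>5: swap(0,7), hi=6 ⇒ 20 8 12 9 5 17 6 16 21 10
20>5: swap(0,6), hi=5 ⇒ 6 8 12 9 5 17 20 16 21 10
6>5: swap(0,5), hi=4 ⇒ 17 8 12 9 5 6 20 16 21 10
17>5: swap(0,4), hi=3 ⇒ 5 8 12 9 17 6 20 16 21 10
5=5: mid=1
8>5: swap(1,3), hi=2 ⇒ 5 9 12 8 17 6 20 16 21 10
9>5: swap(1,2), hi=1 ⇒ 5 12 9 8 17 6 20 16 21 10
12>5: swap(1,1), hi=0 ⇒ 5 12 9 8 17 6 20 16 21 10
done. lo=0 hi=0; nums=5 12 9 8 17 6 20 16 21 10

5 12 9 8 17 6 20 16 21 10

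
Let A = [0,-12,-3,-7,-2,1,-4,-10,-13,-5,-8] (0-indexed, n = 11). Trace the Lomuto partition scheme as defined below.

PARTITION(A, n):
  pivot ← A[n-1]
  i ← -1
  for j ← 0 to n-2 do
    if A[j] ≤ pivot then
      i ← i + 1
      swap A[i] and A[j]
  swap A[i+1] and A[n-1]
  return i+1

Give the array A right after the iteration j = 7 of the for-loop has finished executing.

pivot=-8, i=-1
j=0: 0>-8, skip
j=1: -12≤-8, i=0, swap(0,1) ⇒ [-12,0,-3,-7,-2,1,-4,-10,-13,-5,-8]
j=2: -3>-8, skip
j=3: -7>-8, skip
j=4: -2>-8, skip
j=5: 1>-8, skip
j=6: -4>-8, skip
j=7: -10≤-8, i=1, swap(1,7) ⇒ [-12,-10,-3,-7,-2,1,-4,0,-13,-5,-8]
(after j=7) A = [-12,-10,-3,-7,-2,1,-4,0,-13,-5,-8]

[-12,-10,-3,-7,-2,1,-4,0,-13,-5,-8]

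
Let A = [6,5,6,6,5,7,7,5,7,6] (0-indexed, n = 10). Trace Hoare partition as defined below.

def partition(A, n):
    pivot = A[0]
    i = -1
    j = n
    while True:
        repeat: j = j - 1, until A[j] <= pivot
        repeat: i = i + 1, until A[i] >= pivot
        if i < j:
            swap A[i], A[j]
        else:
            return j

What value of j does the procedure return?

3

pivot=6
j stops at 9 (6), i stops at 0 (6); swap ⇒ [6,5,6,6,5,7,7,5,7,6]
j stops at 7 (5), i stops at 2 (6); swap ⇒ [6,5,5,6,5,7,7,6,7,6]
j stops at 4 (5), i stops at 3 (6); swap ⇒ [6,5,5,5,6,7,7,6,7,6]
j stops at 3, i stops at 4; i≥j ⇒ return 3. A=[6,5,5,5,6,7,7,6,7,6]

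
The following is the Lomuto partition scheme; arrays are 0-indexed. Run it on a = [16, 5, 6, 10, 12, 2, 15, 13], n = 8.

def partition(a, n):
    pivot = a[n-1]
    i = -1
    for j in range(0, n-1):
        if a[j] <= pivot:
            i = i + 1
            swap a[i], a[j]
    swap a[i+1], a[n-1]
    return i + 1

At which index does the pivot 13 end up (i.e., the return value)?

pivot=13, i=-1
j=0: 16>13, skip
j=1: 5≤13, i=0, swap(0,1) ⇒ [5, 16, 6, 10, 12, 2, 15, 13]
j=2: 6≤13, i=1, swap(1,2) ⇒ [5, 6, 16, 10, 12, 2, 15, 13]
j=3: 10≤13, i=2, swap(2,3) ⇒ [5, 6, 10, 16, 12, 2, 15, 13]
j=4: 12≤13, i=3, swap(3,4) ⇒ [5, 6, 10, 12, 16, 2, 15, 13]
j=5: 2≤13, i=4, swap(4,5) ⇒ [5, 6, 10, 12, 2, 16, 15, 13]
j=6: 15>13, skip
swap(5,7) ⇒ [5, 6, 10, 12, 2, 13, 15, 16]; return 5

5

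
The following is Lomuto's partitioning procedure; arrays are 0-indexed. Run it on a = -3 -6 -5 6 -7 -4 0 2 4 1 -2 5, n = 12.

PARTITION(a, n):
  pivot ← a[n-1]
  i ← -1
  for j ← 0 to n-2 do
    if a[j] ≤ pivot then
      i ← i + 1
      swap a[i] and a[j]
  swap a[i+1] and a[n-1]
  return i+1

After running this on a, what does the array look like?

pivot=5, i=-1
j=0: -3≤5, i=0, swap(0,0) ⇒ -3 -6 -5 6 -7 -4 0 2 4 1 -2 5
j=1: -6≤5, i=1, swap(1,1) ⇒ -3 -6 -5 6 -7 -4 0 2 4 1 -2 5
j=2: -5≤5, i=2, swap(2,2) ⇒ -3 -6 -5 6 -7 -4 0 2 4 1 -2 5
j=3: 6>5, skip
j=4: -7≤5, i=3, swap(3,4) ⇒ -3 -6 -5 -7 6 -4 0 2 4 1 -2 5
j=5: -4≤5, i=4, swap(4,5) ⇒ -3 -6 -5 -7 -4 6 0 2 4 1 -2 5
j=6: 0≤5, i=5, swap(5,6) ⇒ -3 -6 -5 -7 -4 0 6 2 4 1 -2 5
j=7: 2≤5, i=6, swap(6,7) ⇒ -3 -6 -5 -7 -4 0 2 6 4 1 -2 5
j=8: 4≤5, i=7, swap(7,8) ⇒ -3 -6 -5 -7 -4 0 2 4 6 1 -2 5
j=9: 1≤5, i=8, swap(8,9) ⇒ -3 -6 -5 -7 -4 0 2 4 1 6 -2 5
j=10: -2≤5, i=9, swap(9,10) ⇒ -3 -6 -5 -7 -4 0 2 4 1 -2 6 5
swap(10,11) ⇒ -3 -6 -5 -7 -4 0 2 4 1 -2 5 6; return 10

-3 -6 -5 -7 -4 0 2 4 1 -2 5 6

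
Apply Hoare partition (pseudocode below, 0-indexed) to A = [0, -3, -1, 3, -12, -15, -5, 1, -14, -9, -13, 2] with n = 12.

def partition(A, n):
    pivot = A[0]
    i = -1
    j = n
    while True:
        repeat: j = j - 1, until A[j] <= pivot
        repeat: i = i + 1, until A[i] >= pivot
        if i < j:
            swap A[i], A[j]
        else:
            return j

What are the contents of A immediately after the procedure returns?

pivot = A[0] = 0; i = -1, j = 12
j→10 (A[10]=-13≤0), i→0 (A[0]=0≥0); i<j, swap → [-13, -3, -1, 3, -12, -15, -5, 1, -14, -9, 0, 2]
j→9 (A[9]=-9≤0), i→3 (A[3]=3≥0); i<j, swap → [-13, -3, -1, -9, -12, -15, -5, 1, -14, 3, 0, 2]
j→8 (A[8]=-14≤0), i→7 (A[7]=1≥0); i<j, swap → [-13, -3, -1, -9, -12, -15, -5, -14, 1, 3, 0, 2]
j→7, i→8; i≥j, return j=7. A = [-13, -3, -1, -9, -12, -15, -5, -14, 1, 3, 0, 2]

[-13, -3, -1, -9, -12, -15, -5, -14, 1, 3, 0, 2]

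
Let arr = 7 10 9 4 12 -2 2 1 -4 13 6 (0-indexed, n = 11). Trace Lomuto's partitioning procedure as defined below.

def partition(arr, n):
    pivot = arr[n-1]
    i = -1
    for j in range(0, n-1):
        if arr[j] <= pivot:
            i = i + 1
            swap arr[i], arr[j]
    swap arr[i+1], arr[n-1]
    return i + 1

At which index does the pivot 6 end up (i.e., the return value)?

5

pivot = arr[10] = 6; i = -1
j=0: arr[0]=7 > 6 → no swap
j=1: arr[1]=10 > 6 → no swap
j=2: arr[2]=9 > 6 → no swap
j=3: arr[3]=4 ≤ 6 → i=0, swap arr[0],arr[3] → 4 10 9 7 12 -2 2 1 -4 13 6
j=4: arr[4]=12 > 6 → no swap
j=5: arr[5]=-2 ≤ 6 → i=1, swap arr[1],arr[5] → 4 -2 9 7 12 10 2 1 -4 13 6
j=6: arr[6]=2 ≤ 6 → i=2, swap arr[2],arr[6] → 4 -2 2 7 12 10 9 1 -4 13 6
j=7: arr[7]=1 ≤ 6 → i=3, swap arr[3],arr[7] → 4 -2 2 1 12 10 9 7 -4 13 6
j=8: arr[8]=-4 ≤ 6 → i=4, swap arr[4],arr[8] → 4 -2 2 1 -4 10 9 7 12 13 6
j=9: arr[9]=13 > 6 → no swap
final swap arr[5],arr[10] → 4 -2 2 1 -4 6 9 7 12 13 10; return 5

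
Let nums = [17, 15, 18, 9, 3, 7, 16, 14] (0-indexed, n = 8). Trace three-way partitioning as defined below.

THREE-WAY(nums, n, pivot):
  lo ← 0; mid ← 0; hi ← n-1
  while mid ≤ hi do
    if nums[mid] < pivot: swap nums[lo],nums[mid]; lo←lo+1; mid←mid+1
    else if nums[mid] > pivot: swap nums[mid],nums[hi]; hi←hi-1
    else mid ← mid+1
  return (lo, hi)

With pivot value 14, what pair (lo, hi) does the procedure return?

(3, 3)

lo=0 mid=0 hi=7
17>14: swap(0,7), hi=6 ⇒ [14, 15, 18, 9, 3, 7, 16, 17]
14=14: mid=1
15>14: swap(1,6), hi=5 ⇒ [14, 16, 18, 9, 3, 7, 15, 17]
16>14: swap(1,5), hi=4 ⇒ [14, 7, 18, 9, 3, 16, 15, 17]
7<14: swap(0,1), lo=1 mid=2 ⇒ [7, 14, 18, 9, 3, 16, 15, 17]
18>14: swap(2,4), hi=3 ⇒ [7, 14, 3, 9, 18, 16, 15, 17]
3<14: swap(1,2), lo=2 mid=3 ⇒ [7, 3, 14, 9, 18, 16, 15, 17]
9<14: swap(2,3), lo=3 mid=4 ⇒ [7, 3, 9, 14, 18, 16, 15, 17]
done. lo=3 hi=3; nums=[7, 3, 9, 14, 18, 16, 15, 17]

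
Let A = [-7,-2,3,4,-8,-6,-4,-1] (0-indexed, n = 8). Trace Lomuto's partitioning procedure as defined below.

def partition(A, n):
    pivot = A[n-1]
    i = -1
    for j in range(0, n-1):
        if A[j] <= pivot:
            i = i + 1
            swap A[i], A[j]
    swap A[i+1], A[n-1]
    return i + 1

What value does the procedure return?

pivot = A[7] = -1; i = -1
j=0: A[0]=-7 ≤ -1 → i=0, swap A[0],A[0] (no change) → [-7,-2,3,4,-8,-6,-4,-1]
j=1: A[1]=-2 ≤ -1 → i=1, swap A[1],A[1] (no change) → [-7,-2,3,4,-8,-6,-4,-1]
j=2: A[2]=3 > -1 → no swap
j=3: A[3]=4 > -1 → no swap
j=4: A[4]=-8 ≤ -1 → i=2, swap A[2],A[4] → [-7,-2,-8,4,3,-6,-4,-1]
j=5: A[5]=-6 ≤ -1 → i=3, swap A[3],A[5] → [-7,-2,-8,-6,3,4,-4,-1]
j=6: A[6]=-4 ≤ -1 → i=4, swap A[4],A[6] → [-7,-2,-8,-6,-4,4,3,-1]
final swap A[5],A[7] → [-7,-2,-8,-6,-4,-1,3,4]; return 5

5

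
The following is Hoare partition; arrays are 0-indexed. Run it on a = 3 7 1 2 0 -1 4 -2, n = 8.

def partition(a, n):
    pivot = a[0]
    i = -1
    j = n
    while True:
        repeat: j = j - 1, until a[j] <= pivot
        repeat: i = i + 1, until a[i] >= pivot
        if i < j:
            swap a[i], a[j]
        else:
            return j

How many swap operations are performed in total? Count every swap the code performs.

pivot = a[0] = 3; i = -1, j = 8
j→7 (a[7]=-2≤3), i→0 (a[0]=3≥3); i<j, swap → -2 7 1 2 0 -1 4 3
j→5 (a[5]=-1≤3), i→1 (a[1]=7≥3); i<j, swap → -2 -1 1 2 0 7 4 3
j→4, i→5; i≥j, return j=4. a = -2 -1 1 2 0 7 4 3

2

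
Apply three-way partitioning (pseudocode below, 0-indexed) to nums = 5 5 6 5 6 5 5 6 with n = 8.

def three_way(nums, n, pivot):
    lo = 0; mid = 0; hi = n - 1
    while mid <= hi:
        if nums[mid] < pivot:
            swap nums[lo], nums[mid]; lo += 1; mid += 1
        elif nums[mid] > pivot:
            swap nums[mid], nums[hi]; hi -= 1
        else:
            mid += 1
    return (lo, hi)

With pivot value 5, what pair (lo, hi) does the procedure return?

pivot = 5; lo=0, mid=0, hi=7
nums[mid]=5=5: mid=1
nums[mid]=5=5: mid=2
nums[mid]=6>5: swap nums[2],nums[7]; hi=6 → 5 5 6 5 6 5 5 6
nums[mid]=6>5: swap nums[2],nums[6]; hi=5 → 5 5 5 5 6 5 6 6
nums[mid]=5=5: mid=3
nums[mid]=5=5: mid=4
nums[mid]=6>5: swap nums[4],nums[5]; hi=4 → 5 5 5 5 5 6 6 6
nums[mid]=5=5: mid=5
end: lo=0, hi=4; nums = 5 5 5 5 5 6 6 6

(0, 4)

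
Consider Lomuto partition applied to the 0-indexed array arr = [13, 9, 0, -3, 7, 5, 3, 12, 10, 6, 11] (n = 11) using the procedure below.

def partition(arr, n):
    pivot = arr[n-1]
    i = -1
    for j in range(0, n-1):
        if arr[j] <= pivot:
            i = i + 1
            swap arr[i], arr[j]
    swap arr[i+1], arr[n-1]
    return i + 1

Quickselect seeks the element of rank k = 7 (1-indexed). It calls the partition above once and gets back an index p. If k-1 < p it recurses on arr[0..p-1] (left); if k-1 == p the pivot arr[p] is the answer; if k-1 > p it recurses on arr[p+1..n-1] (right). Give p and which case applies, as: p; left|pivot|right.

pivot = arr[10] = 11; i = -1
j=0: arr[0]=13 > 11 → no swap
j=1: arr[1]=9 ≤ 11 → i=0, swap arr[0],arr[1] → [9, 13, 0, -3, 7, 5, 3, 12, 10, 6, 11]
j=2: arr[2]=0 ≤ 11 → i=1, swap arr[1],arr[2] → [9, 0, 13, -3, 7, 5, 3, 12, 10, 6, 11]
j=3: arr[3]=-3 ≤ 11 → i=2, swap arr[2],arr[3] → [9, 0, -3, 13, 7, 5, 3, 12, 10, 6, 11]
j=4: arr[4]=7 ≤ 11 → i=3, swap arr[3],arr[4] → [9, 0, -3, 7, 13, 5, 3, 12, 10, 6, 11]
j=5: arr[5]=5 ≤ 11 → i=4, swap arr[4],arr[5] → [9, 0, -3, 7, 5, 13, 3, 12, 10, 6, 11]
j=6: arr[6]=3 ≤ 11 → i=5, swap arr[5],arr[6] → [9, 0, -3, 7, 5, 3, 13, 12, 10, 6, 11]
j=7: arr[7]=12 > 11 → no swap
j=8: arr[8]=10 ≤ 11 → i=6, swap arr[6],arr[8] → [9, 0, -3, 7, 5, 3, 10, 12, 13, 6, 11]
j=9: arr[9]=6 ≤ 11 → i=7, swap arr[7],arr[9] → [9, 0, -3, 7, 5, 3, 10, 6, 13, 12, 11]
final swap arr[8],arr[10] → [9, 0, -3, 7, 5, 3, 10, 6, 11, 12, 13]; return 8
p = 8; k-1 = 6 < 8 ⇒ left

8; left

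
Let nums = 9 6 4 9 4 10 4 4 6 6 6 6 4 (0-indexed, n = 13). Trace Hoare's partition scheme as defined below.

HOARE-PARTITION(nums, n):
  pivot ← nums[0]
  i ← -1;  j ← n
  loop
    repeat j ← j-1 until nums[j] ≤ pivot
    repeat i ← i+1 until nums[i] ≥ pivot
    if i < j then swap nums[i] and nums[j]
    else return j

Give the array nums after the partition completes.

4 6 4 6 4 6 4 4 6 6 10 9 9

pivot = nums[0] = 9; i = -1, j = 13
j→12 (nums[12]=4≤9), i→0 (nums[0]=9≥9); i<j, swap → 4 6 4 9 4 10 4 4 6 6 6 6 9
j→11 (nums[11]=6≤9), i→3 (nums[3]=9≥9); i<j, swap → 4 6 4 6 4 10 4 4 6 6 6 9 9
j→10 (nums[10]=6≤9), i→5 (nums[5]=10≥9); i<j, swap → 4 6 4 6 4 6 4 4 6 6 10 9 9
j→9, i→10; i≥j, return j=9. nums = 4 6 4 6 4 6 4 4 6 6 10 9 9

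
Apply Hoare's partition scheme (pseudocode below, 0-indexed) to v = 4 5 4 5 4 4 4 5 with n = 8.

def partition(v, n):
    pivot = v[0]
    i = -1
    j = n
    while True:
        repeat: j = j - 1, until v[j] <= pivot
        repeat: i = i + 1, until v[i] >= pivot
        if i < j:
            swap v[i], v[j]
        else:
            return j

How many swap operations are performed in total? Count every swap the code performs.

pivot=4
j stops at 6 (4), i stops at 0 (4); swap ⇒ 4 5 4 5 4 4 4 5
j stops at 5 (4), i stops at 1 (5); swap ⇒ 4 4 4 5 4 5 4 5
j stops at 4 (4), i stops at 2 (4); swap ⇒ 4 4 4 5 4 5 4 5
j stops at 2, i stops at 3; i≥j ⇒ return 2. v=4 4 4 5 4 5 4 5

3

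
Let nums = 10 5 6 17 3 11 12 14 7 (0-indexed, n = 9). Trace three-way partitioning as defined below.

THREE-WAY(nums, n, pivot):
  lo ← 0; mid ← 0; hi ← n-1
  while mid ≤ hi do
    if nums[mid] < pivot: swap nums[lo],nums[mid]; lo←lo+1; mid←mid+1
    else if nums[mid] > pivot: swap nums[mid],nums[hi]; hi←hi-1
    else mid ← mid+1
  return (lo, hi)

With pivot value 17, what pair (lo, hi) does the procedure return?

(8, 8)

pivot = 17; lo=0, mid=0, hi=8
nums[mid]=10<17: swap nums[0],nums[0]; lo=1,mid=1 → 10 5 6 17 3 11 12 14 7
nums[mid]=5<17: swap nums[1],nums[1]; lo=2,mid=2 → 10 5 6 17 3 11 12 14 7
nums[mid]=6<17: swap nums[2],nums[2]; lo=3,mid=3 → 10 5 6 17 3 11 12 14 7
nums[mid]=17=17: mid=4
nums[mid]=3<17: swap nums[3],nums[4]; lo=4,mid=5 → 10 5 6 3 17 11 12 14 7
nums[mid]=11<17: swap nums[4],nums[5]; lo=5,mid=6 → 10 5 6 3 11 17 12 14 7
nums[mid]=12<17: swap nums[5],nums[6]; lo=6,mid=7 → 10 5 6 3 11 12 17 14 7
nums[mid]=14<17: swap nums[6],nums[7]; lo=7,mid=8 → 10 5 6 3 11 12 14 17 7
nums[mid]=7<17: swap nums[7],nums[8]; lo=8,mid=9 → 10 5 6 3 11 12 14 7 17
end: lo=8, hi=8; nums = 10 5 6 3 11 12 14 7 17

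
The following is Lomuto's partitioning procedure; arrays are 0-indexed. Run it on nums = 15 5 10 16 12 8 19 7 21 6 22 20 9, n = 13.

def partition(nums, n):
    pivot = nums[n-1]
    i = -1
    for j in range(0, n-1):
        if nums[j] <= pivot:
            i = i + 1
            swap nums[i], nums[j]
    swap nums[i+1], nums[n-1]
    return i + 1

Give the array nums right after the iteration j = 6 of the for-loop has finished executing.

pivot=9, i=-1
j=0: 15>9, skip
j=1: 5≤9, i=0, swap(0,1) ⇒ 5 15 10 16 12 8 19 7 21 6 22 20 9
j=2: 10>9, skip
j=3: 16>9, skip
j=4: 12>9, skip
j=5: 8≤9, i=1, swap(1,5) ⇒ 5 8 10 16 12 15 19 7 21 6 22 20 9
j=6: 19>9, skip
(after j=6) nums = 5 8 10 16 12 15 19 7 21 6 22 20 9

5 8 10 16 12 15 19 7 21 6 22 20 9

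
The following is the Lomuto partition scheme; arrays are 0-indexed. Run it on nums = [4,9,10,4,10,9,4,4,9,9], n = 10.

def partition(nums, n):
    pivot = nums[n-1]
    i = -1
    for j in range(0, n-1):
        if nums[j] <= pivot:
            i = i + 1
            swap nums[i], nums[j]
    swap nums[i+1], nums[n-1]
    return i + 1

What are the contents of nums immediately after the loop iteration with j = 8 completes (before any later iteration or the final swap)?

[4,9,4,9,4,4,9,10,10,9]

pivot=9, i=-1
j=0: 4≤9, i=0, swap(0,0) ⇒ [4,9,10,4,10,9,4,4,9,9]
j=1: 9≤9, i=1, swap(1,1) ⇒ [4,9,10,4,10,9,4,4,9,9]
j=2: 10>9, skip
j=3: 4≤9, i=2, swap(2,3) ⇒ [4,9,4,10,10,9,4,4,9,9]
j=4: 10>9, skip
j=5: 9≤9, i=3, swap(3,5) ⇒ [4,9,4,9,10,10,4,4,9,9]
j=6: 4≤9, i=4, swap(4,6) ⇒ [4,9,4,9,4,10,10,4,9,9]
j=7: 4≤9, i=5, swap(5,7) ⇒ [4,9,4,9,4,4,10,10,9,9]
j=8: 9≤9, i=6, swap(6,8) ⇒ [4,9,4,9,4,4,9,10,10,9]
(after j=8) nums = [4,9,4,9,4,4,9,10,10,9]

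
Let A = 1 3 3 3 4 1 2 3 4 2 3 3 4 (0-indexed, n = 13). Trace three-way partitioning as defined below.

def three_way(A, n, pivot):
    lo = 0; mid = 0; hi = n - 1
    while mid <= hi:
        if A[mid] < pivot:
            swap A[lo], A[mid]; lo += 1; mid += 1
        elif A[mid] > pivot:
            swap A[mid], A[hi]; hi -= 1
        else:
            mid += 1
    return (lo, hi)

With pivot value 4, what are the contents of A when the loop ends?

1 3 3 3 1 2 3 2 3 3 4 4 4

pivot = 4; lo=0, mid=0, hi=12
A[mid]=1<4: swap A[0],A[0]; lo=1,mid=1 → 1 3 3 3 4 1 2 3 4 2 3 3 4
A[mid]=3<4: swap A[1],A[1]; lo=2,mid=2 → 1 3 3 3 4 1 2 3 4 2 3 3 4
A[mid]=3<4: swap A[2],A[2]; lo=3,mid=3 → 1 3 3 3 4 1 2 3 4 2 3 3 4
A[mid]=3<4: swap A[3],A[3]; lo=4,mid=4 → 1 3 3 3 4 1 2 3 4 2 3 3 4
A[mid]=4=4: mid=5
A[mid]=1<4: swap A[4],A[5]; lo=5,mid=6 → 1 3 3 3 1 4 2 3 4 2 3 3 4
A[mid]=2<4: swap A[5],A[6]; lo=6,mid=7 → 1 3 3 3 1 2 4 3 4 2 3 3 4
A[mid]=3<4: swap A[6],A[7]; lo=7,mid=8 → 1 3 3 3 1 2 3 4 4 2 3 3 4
A[mid]=4=4: mid=9
A[mid]=2<4: swap A[7],A[9]; lo=8,mid=10 → 1 3 3 3 1 2 3 2 4 4 3 3 4
A[mid]=3<4: swap A[8],A[10]; lo=9,mid=11 → 1 3 3 3 1 2 3 2 3 4 4 3 4
A[mid]=3<4: swap A[9],A[11]; lo=10,mid=12 → 1 3 3 3 1 2 3 2 3 3 4 4 4
A[mid]=4=4: mid=13
end: lo=10, hi=12; A = 1 3 3 3 1 2 3 2 3 3 4 4 4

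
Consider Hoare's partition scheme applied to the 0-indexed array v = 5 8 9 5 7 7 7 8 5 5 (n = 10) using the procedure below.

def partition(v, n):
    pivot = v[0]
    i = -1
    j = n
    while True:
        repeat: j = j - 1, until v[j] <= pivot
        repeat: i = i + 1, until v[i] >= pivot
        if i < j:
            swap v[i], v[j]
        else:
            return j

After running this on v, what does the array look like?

pivot=5
j stops at 9 (5), i stops at 0 (5); swap ⇒ 5 8 9 5 7 7 7 8 5 5
j stops at 8 (5), i stops at 1 (8); swap ⇒ 5 5 9 5 7 7 7 8 8 5
j stops at 3 (5), i stops at 2 (9); swap ⇒ 5 5 5 9 7 7 7 8 8 5
j stops at 2, i stops at 3; i≥j ⇒ return 2. v=5 5 5 9 7 7 7 8 8 5

5 5 5 9 7 7 7 8 8 5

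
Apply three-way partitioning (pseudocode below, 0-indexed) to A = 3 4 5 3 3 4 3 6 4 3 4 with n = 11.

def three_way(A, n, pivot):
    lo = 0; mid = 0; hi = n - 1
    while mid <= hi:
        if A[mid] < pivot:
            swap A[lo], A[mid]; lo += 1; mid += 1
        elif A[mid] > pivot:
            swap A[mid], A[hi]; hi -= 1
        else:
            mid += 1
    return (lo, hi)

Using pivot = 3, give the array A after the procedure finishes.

pivot = 3; lo=0, mid=0, hi=10
A[mid]=3=3: mid=1
A[mid]=4>3: swap A[1],A[10]; hi=9 → 3 4 5 3 3 4 3 6 4 3 4
A[mid]=4>3: swap A[1],A[9]; hi=8 → 3 3 5 3 3 4 3 6 4 4 4
A[mid]=3=3: mid=2
A[mid]=5>3: swap A[2],A[8]; hi=7 → 3 3 4 3 3 4 3 6 5 4 4
A[mid]=4>3: swap A[2],A[7]; hi=6 → 3 3 6 3 3 4 3 4 5 4 4
A[mid]=6>3: swap A[2],A[6]; hi=5 → 3 3 3 3 3 4 6 4 5 4 4
A[mid]=3=3: mid=3
A[mid]=3=3: mid=4
A[mid]=3=3: mid=5
A[mid]=4>3: swap A[5],A[5]; hi=4 → 3 3 3 3 3 4 6 4 5 4 4
end: lo=0, hi=4; A = 3 3 3 3 3 4 6 4 5 4 4

3 3 3 3 3 4 6 4 5 4 4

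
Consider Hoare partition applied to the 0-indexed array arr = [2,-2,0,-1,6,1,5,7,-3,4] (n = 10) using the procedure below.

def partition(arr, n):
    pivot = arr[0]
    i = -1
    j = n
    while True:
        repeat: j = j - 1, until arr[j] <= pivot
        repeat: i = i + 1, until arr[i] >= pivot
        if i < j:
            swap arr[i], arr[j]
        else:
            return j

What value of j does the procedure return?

pivot=2
j stops at 8 (-3), i stops at 0 (2); swap ⇒ [-3,-2,0,-1,6,1,5,7,2,4]
j stops at 5 (1), i stops at 4 (6); swap ⇒ [-3,-2,0,-1,1,6,5,7,2,4]
j stops at 4, i stops at 5; i≥j ⇒ return 4. arr=[-3,-2,0,-1,1,6,5,7,2,4]

4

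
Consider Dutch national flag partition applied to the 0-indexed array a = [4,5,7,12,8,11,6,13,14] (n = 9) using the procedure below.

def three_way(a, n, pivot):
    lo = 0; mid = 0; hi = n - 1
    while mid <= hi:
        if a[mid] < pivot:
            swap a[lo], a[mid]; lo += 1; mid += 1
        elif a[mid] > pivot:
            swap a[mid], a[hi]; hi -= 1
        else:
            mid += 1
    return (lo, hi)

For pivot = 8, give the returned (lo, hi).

(4, 4)

lo=0 mid=0 hi=8
4<8: swap(0,0), lo=1 mid=1 ⇒ [4,5,7,12,8,11,6,13,14]
5<8: swap(1,1), lo=2 mid=2 ⇒ [4,5,7,12,8,11,6,13,14]
7<8: swap(2,2), lo=3 mid=3 ⇒ [4,5,7,12,8,11,6,13,14]
12>8: swap(3,8), hi=7 ⇒ [4,5,7,14,8,11,6,13,12]
14>8: swap(3,7), hi=6 ⇒ [4,5,7,13,8,11,6,14,12]
13>8: swap(3,6), hi=5 ⇒ [4,5,7,6,8,11,13,14,12]
6<8: swap(3,3), lo=4 mid=4 ⇒ [4,5,7,6,8,11,13,14,12]
8=8: mid=5
11>8: swap(5,5), hi=4 ⇒ [4,5,7,6,8,11,13,14,12]
done. lo=4 hi=4; a=[4,5,7,6,8,11,13,14,12]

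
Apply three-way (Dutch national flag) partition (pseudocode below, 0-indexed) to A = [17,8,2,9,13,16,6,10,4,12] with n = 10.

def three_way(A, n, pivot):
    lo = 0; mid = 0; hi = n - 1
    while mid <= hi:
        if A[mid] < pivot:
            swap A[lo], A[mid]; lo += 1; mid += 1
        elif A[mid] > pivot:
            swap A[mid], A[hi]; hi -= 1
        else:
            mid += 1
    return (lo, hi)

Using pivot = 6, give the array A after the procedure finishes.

[4,2,6,13,16,9,10,8,12,17]

lo=0 mid=0 hi=9
17>6: swap(0,9), hi=8 ⇒ [12,8,2,9,13,16,6,10,4,17]
12>6: swap(0,8), hi=7 ⇒ [4,8,2,9,13,16,6,10,12,17]
4<6: swap(0,0), lo=1 mid=1 ⇒ [4,8,2,9,13,16,6,10,12,17]
8>6: swap(1,7), hi=6 ⇒ [4,10,2,9,13,16,6,8,12,17]
10>6: swap(1,6), hi=5 ⇒ [4,6,2,9,13,16,10,8,12,17]
6=6: mid=2
2<6: swap(1,2), lo=2 mid=3 ⇒ [4,2,6,9,13,16,10,8,12,17]
9>6: swap(3,5), hi=4 ⇒ [4,2,6,16,13,9,10,8,12,17]
16>6: swap(3,4), hi=3 ⇒ [4,2,6,13,16,9,10,8,12,17]
13>6: swap(3,3), hi=2 ⇒ [4,2,6,13,16,9,10,8,12,17]
done. lo=2 hi=2; A=[4,2,6,13,16,9,10,8,12,17]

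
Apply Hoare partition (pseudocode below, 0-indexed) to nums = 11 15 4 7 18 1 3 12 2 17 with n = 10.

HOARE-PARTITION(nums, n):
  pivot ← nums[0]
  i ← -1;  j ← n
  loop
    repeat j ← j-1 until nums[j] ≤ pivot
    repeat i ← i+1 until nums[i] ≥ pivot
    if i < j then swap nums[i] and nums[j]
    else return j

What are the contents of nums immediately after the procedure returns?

pivot=11
j stops at 8 (2), i stops at 0 (11); swap ⇒ 2 15 4 7 18 1 3 12 11 17
j stops at 6 (3), i stops at 1 (15); swap ⇒ 2 3 4 7 18 1 15 12 11 17
j stops at 5 (1), i stops at 4 (18); swap ⇒ 2 3 4 7 1 18 15 12 11 17
j stops at 4, i stops at 5; i≥j ⇒ return 4. nums=2 3 4 7 1 18 15 12 11 17

2 3 4 7 1 18 15 12 11 17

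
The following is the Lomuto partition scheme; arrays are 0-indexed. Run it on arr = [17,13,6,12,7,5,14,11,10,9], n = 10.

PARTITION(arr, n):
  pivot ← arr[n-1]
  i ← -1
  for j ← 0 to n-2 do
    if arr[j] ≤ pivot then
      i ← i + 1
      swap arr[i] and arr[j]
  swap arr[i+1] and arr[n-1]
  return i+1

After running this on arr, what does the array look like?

[6,7,5,9,13,17,14,11,10,12]

pivot = arr[9] = 9; i = -1
j=0: arr[0]=17 > 9 → no swap
j=1: arr[1]=13 > 9 → no swap
j=2: arr[2]=6 ≤ 9 → i=0, swap arr[0],arr[2] → [6,13,17,12,7,5,14,11,10,9]
j=3: arr[3]=12 > 9 → no swap
j=4: arr[4]=7 ≤ 9 → i=1, swap arr[1],arr[4] → [6,7,17,12,13,5,14,11,10,9]
j=5: arr[5]=5 ≤ 9 → i=2, swap arr[2],arr[5] → [6,7,5,12,13,17,14,11,10,9]
j=6: arr[6]=14 > 9 → no swap
j=7: arr[7]=11 > 9 → no swap
j=8: arr[8]=10 > 9 → no swap
final swap arr[3],arr[9] → [6,7,5,9,13,17,14,11,10,12]; return 3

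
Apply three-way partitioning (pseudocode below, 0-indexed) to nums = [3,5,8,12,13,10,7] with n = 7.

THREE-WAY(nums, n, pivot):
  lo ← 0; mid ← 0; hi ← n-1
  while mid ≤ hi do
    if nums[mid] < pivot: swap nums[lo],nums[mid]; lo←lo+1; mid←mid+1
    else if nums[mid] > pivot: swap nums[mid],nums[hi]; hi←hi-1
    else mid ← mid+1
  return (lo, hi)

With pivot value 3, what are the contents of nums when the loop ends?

[3,8,12,13,10,7,5]

pivot = 3; lo=0, mid=0, hi=6
nums[mid]=3=3: mid=1
nums[mid]=5>3: swap nums[1],nums[6]; hi=5 → [3,7,8,12,13,10,5]
nums[mid]=7>3: swap nums[1],nums[5]; hi=4 → [3,10,8,12,13,7,5]
nums[mid]=10>3: swap nums[1],nums[4]; hi=3 → [3,13,8,12,10,7,5]
nums[mid]=13>3: swap nums[1],nums[3]; hi=2 → [3,12,8,13,10,7,5]
nums[mid]=12>3: swap nums[1],nums[2]; hi=1 → [3,8,12,13,10,7,5]
nums[mid]=8>3: swap nums[1],nums[1]; hi=0 → [3,8,12,13,10,7,5]
end: lo=0, hi=0; nums = [3,8,12,13,10,7,5]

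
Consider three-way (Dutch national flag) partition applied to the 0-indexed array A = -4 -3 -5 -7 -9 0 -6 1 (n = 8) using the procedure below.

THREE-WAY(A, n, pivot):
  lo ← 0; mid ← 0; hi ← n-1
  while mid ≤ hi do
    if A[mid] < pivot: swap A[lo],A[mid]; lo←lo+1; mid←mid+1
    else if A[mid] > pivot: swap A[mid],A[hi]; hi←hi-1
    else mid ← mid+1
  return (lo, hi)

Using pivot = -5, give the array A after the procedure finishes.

lo=0 mid=0 hi=7
-4>-5: swap(0,7), hi=6 ⇒ 1 -3 -5 -7 -9 0 -6 -4
1>-5: swap(0,6), hi=5 ⇒ -6 -3 -5 -7 -9 0 1 -4
-6<-5: swap(0,0), lo=1 mid=1 ⇒ -6 -3 -5 -7 -9 0 1 -4
-3>-5: swap(1,5), hi=4 ⇒ -6 0 -5 -7 -9 -3 1 -4
0>-5: swap(1,4), hi=3 ⇒ -6 -9 -5 -7 0 -3 1 -4
-9<-5: swap(1,1), lo=2 mid=2 ⇒ -6 -9 -5 -7 0 -3 1 -4
-5=-5: mid=3
-7<-5: swap(2,3), lo=3 mid=4 ⇒ -6 -9 -7 -5 0 -3 1 -4
done. lo=3 hi=3; A=-6 -9 -7 -5 0 -3 1 -4

-6 -9 -7 -5 0 -3 1 -4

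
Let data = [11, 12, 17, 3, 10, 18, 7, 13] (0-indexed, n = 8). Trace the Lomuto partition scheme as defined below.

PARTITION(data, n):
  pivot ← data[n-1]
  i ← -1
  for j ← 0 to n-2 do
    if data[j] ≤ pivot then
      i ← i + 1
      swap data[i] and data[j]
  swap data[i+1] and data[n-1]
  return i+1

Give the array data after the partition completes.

[11, 12, 3, 10, 7, 13, 17, 18]

pivot=13, i=-1
j=0: 11≤13, i=0, swap(0,0) ⇒ [11, 12, 17, 3, 10, 18, 7, 13]
j=1: 12≤13, i=1, swap(1,1) ⇒ [11, 12, 17, 3, 10, 18, 7, 13]
j=2: 17>13, skip
j=3: 3≤13, i=2, swap(2,3) ⇒ [11, 12, 3, 17, 10, 18, 7, 13]
j=4: 10≤13, i=3, swap(3,4) ⇒ [11, 12, 3, 10, 17, 18, 7, 13]
j=5: 18>13, skip
j=6: 7≤13, i=4, swap(4,6) ⇒ [11, 12, 3, 10, 7, 18, 17, 13]
swap(5,7) ⇒ [11, 12, 3, 10, 7, 13, 17, 18]; return 5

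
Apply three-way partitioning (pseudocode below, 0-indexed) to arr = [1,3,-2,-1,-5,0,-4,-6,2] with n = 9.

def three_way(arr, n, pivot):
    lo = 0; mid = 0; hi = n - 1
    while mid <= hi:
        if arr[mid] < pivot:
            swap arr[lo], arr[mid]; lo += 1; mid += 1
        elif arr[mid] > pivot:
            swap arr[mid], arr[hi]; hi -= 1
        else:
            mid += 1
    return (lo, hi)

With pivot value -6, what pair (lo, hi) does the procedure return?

(0, 0)

pivot = -6; lo=0, mid=0, hi=8
arr[mid]=1>-6: swap arr[0],arr[8]; hi=7 → [2,3,-2,-1,-5,0,-4,-6,1]
arr[mid]=2>-6: swap arr[0],arr[7]; hi=6 → [-6,3,-2,-1,-5,0,-4,2,1]
arr[mid]=-6=-6: mid=1
arr[mid]=3>-6: swap arr[1],arr[6]; hi=5 → [-6,-4,-2,-1,-5,0,3,2,1]
arr[mid]=-4>-6: swap arr[1],arr[5]; hi=4 → [-6,0,-2,-1,-5,-4,3,2,1]
arr[mid]=0>-6: swap arr[1],arr[4]; hi=3 → [-6,-5,-2,-1,0,-4,3,2,1]
arr[mid]=-5>-6: swap arr[1],arr[3]; hi=2 → [-6,-1,-2,-5,0,-4,3,2,1]
arr[mid]=-1>-6: swap arr[1],arr[2]; hi=1 → [-6,-2,-1,-5,0,-4,3,2,1]
arr[mid]=-2>-6: swap arr[1],arr[1]; hi=0 → [-6,-2,-1,-5,0,-4,3,2,1]
end: lo=0, hi=0; arr = [-6,-2,-1,-5,0,-4,3,2,1]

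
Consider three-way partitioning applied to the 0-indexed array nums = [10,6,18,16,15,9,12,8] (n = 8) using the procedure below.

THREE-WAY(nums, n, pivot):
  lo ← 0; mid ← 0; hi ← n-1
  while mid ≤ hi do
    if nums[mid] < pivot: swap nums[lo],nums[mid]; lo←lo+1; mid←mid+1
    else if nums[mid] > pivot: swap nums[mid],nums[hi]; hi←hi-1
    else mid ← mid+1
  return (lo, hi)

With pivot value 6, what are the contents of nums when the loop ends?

pivot = 6; lo=0, mid=0, hi=7
nums[mid]=10>6: swap nums[0],nums[7]; hi=6 → [8,6,18,16,15,9,12,10]
nums[mid]=8>6: swap nums[0],nums[6]; hi=5 → [12,6,18,16,15,9,8,10]
nums[mid]=12>6: swap nums[0],nums[5]; hi=4 → [9,6,18,16,15,12,8,10]
nums[mid]=9>6: swap nums[0],nums[4]; hi=3 → [15,6,18,16,9,12,8,10]
nums[mid]=15>6: swap nums[0],nums[3]; hi=2 → [16,6,18,15,9,12,8,10]
nums[mid]=16>6: swap nums[0],nums[2]; hi=1 → [18,6,16,15,9,12,8,10]
nums[mid]=18>6: swap nums[0],nums[1]; hi=0 → [6,18,16,15,9,12,8,10]
nums[mid]=6=6: mid=1
end: lo=0, hi=0; nums = [6,18,16,15,9,12,8,10]

[6,18,16,15,9,12,8,10]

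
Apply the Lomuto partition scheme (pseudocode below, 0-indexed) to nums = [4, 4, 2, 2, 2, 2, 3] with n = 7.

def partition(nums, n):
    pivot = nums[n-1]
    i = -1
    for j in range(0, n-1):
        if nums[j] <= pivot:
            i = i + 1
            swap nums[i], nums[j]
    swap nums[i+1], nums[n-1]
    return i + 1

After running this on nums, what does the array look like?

[2, 2, 2, 2, 3, 4, 4]

pivot=3, i=-1
j=0: 4>3, skip
j=1: 4>3, skip
j=2: 2≤3, i=0, swap(0,2) ⇒ [2, 4, 4, 2, 2, 2, 3]
j=3: 2≤3, i=1, swap(1,3) ⇒ [2, 2, 4, 4, 2, 2, 3]
j=4: 2≤3, i=2, swap(2,4) ⇒ [2, 2, 2, 4, 4, 2, 3]
j=5: 2≤3, i=3, swap(3,5) ⇒ [2, 2, 2, 2, 4, 4, 3]
swap(4,6) ⇒ [2, 2, 2, 2, 3, 4, 4]; return 4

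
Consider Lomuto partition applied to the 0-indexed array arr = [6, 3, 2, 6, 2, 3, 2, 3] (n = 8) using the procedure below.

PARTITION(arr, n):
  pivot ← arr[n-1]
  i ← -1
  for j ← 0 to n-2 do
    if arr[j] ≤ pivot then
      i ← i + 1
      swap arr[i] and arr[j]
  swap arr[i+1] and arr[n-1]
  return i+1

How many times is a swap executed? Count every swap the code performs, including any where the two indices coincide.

pivot = arr[7] = 3; i = -1
j=0: arr[0]=6 > 3 → no swap
j=1: arr[1]=3 ≤ 3 → i=0, swap arr[0],arr[1] → [3, 6, 2, 6, 2, 3, 2, 3]
j=2: arr[2]=2 ≤ 3 → i=1, swap arr[1],arr[2] → [3, 2, 6, 6, 2, 3, 2, 3]
j=3: arr[3]=6 > 3 → no swap
j=4: arr[4]=2 ≤ 3 → i=2, swap arr[2],arr[4] → [3, 2, 2, 6, 6, 3, 2, 3]
j=5: arr[5]=3 ≤ 3 → i=3, swap arr[3],arr[5] → [3, 2, 2, 3, 6, 6, 2, 3]
j=6: arr[6]=2 ≤ 3 → i=4, swap arr[4],arr[6] → [3, 2, 2, 3, 2, 6, 6, 3]
final swap arr[5],arr[7] → [3, 2, 2, 3, 2, 3, 6, 6]; return 5

6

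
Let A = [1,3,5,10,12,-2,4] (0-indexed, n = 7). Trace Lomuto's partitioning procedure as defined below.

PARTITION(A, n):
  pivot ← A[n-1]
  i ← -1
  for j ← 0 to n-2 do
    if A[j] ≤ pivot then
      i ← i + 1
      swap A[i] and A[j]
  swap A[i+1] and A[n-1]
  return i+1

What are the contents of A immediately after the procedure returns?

pivot = A[6] = 4; i = -1
j=0: A[0]=1 ≤ 4 → i=0, swap A[0],A[0] (no change) → [1,3,5,10,12,-2,4]
j=1: A[1]=3 ≤ 4 → i=1, swap A[1],A[1] (no change) → [1,3,5,10,12,-2,4]
j=2: A[2]=5 > 4 → no swap
j=3: A[3]=10 > 4 → no swap
j=4: A[4]=12 > 4 → no swap
j=5: A[5]=-2 ≤ 4 → i=2, swap A[2],A[5] → [1,3,-2,10,12,5,4]
final swap A[3],A[6] → [1,3,-2,4,12,5,10]; return 3

[1,3,-2,4,12,5,10]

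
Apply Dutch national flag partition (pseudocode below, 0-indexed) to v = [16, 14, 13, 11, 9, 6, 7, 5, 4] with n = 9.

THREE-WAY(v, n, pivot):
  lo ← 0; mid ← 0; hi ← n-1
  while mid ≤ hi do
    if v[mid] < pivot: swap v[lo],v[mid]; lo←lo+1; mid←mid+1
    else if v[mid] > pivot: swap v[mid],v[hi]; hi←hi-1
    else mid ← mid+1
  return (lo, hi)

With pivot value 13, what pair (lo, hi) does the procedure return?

lo=0 mid=0 hi=8
16>13: swap(0,8), hi=7 ⇒ [4, 14, 13, 11, 9, 6, 7, 5, 16]
4<13: swap(0,0), lo=1 mid=1 ⇒ [4, 14, 13, 11, 9, 6, 7, 5, 16]
14>13: swap(1,7), hi=6 ⇒ [4, 5, 13, 11, 9, 6, 7, 14, 16]
5<13: swap(1,1), lo=2 mid=2 ⇒ [4, 5, 13, 11, 9, 6, 7, 14, 16]
13=13: mid=3
11<13: swap(2,3), lo=3 mid=4 ⇒ [4, 5, 11, 13, 9, 6, 7, 14, 16]
9<13: swap(3,4), lo=4 mid=5 ⇒ [4, 5, 11, 9, 13, 6, 7, 14, 16]
6<13: swap(4,5), lo=5 mid=6 ⇒ [4, 5, 11, 9, 6, 13, 7, 14, 16]
7<13: swap(5,6), lo=6 mid=7 ⇒ [4, 5, 11, 9, 6, 7, 13, 14, 16]
done. lo=6 hi=6; v=[4, 5, 11, 9, 6, 7, 13, 14, 16]

(6, 6)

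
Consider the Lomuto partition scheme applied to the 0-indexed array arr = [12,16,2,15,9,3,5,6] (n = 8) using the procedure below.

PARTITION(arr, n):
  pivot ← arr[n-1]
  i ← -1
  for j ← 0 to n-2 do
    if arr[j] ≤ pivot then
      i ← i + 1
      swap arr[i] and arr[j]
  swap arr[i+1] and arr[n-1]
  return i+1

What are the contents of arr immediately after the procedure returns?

pivot = arr[7] = 6; i = -1
j=0: arr[0]=12 > 6 → no swap
j=1: arr[1]=16 > 6 → no swap
j=2: arr[2]=2 ≤ 6 → i=0, swap arr[0],arr[2] → [2,16,12,15,9,3,5,6]
j=3: arr[3]=15 > 6 → no swap
j=4: arr[4]=9 > 6 → no swap
j=5: arr[5]=3 ≤ 6 → i=1, swap arr[1],arr[5] → [2,3,12,15,9,16,5,6]
j=6: arr[6]=5 ≤ 6 → i=2, swap arr[2],arr[6] → [2,3,5,15,9,16,12,6]
final swap arr[3],arr[7] → [2,3,5,6,9,16,12,15]; return 3

[2,3,5,6,9,16,12,15]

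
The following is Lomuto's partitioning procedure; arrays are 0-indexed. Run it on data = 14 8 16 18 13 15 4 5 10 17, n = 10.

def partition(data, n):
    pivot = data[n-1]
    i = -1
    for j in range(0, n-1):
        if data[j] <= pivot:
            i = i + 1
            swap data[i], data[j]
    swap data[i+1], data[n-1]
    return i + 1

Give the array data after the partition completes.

14 8 16 13 15 4 5 10 17 18

pivot = data[9] = 17; i = -1
j=0: data[0]=14 ≤ 17 → i=0, swap data[0],data[0] (no change) → 14 8 16 18 13 15 4 5 10 17
j=1: data[1]=8 ≤ 17 → i=1, swap data[1],data[1] (no change) → 14 8 16 18 13 15 4 5 10 17
j=2: data[2]=16 ≤ 17 → i=2, swap data[2],data[2] (no change) → 14 8 16 18 13 15 4 5 10 17
j=3: data[3]=18 > 17 → no swap
j=4: data[4]=13 ≤ 17 → i=3, swap data[3],data[4] → 14 8 16 13 18 15 4 5 10 17
j=5: data[5]=15 ≤ 17 → i=4, swap data[4],data[5] → 14 8 16 13 15 18 4 5 10 17
j=6: data[6]=4 ≤ 17 → i=5, swap data[5],data[6] → 14 8 16 13 15 4 18 5 10 17
j=7: data[7]=5 ≤ 17 → i=6, swap data[6],data[7] → 14 8 16 13 15 4 5 18 10 17
j=8: data[8]=10 ≤ 17 → i=7, swap data[7],data[8] → 14 8 16 13 15 4 5 10 18 17
final swap data[8],data[9] → 14 8 16 13 15 4 5 10 17 18; return 8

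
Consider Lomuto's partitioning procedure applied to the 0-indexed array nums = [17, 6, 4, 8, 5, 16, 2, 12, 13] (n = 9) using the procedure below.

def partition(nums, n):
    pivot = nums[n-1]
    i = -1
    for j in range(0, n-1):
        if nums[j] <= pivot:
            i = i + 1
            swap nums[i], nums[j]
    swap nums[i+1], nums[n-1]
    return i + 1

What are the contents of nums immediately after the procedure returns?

[6, 4, 8, 5, 2, 12, 13, 16, 17]

pivot = nums[8] = 13; i = -1
j=0: nums[0]=17 > 13 → no swap
j=1: nums[1]=6 ≤ 13 → i=0, swap nums[0],nums[1] → [6, 17, 4, 8, 5, 16, 2, 12, 13]
j=2: nums[2]=4 ≤ 13 → i=1, swap nums[1],nums[2] → [6, 4, 17, 8, 5, 16, 2, 12, 13]
j=3: nums[3]=8 ≤ 13 → i=2, swap nums[2],nums[3] → [6, 4, 8, 17, 5, 16, 2, 12, 13]
j=4: nums[4]=5 ≤ 13 → i=3, swap nums[3],nums[4] → [6, 4, 8, 5, 17, 16, 2, 12, 13]
j=5: nums[5]=16 > 13 → no swap
j=6: nums[6]=2 ≤ 13 → i=4, swap nums[4],nums[6] → [6, 4, 8, 5, 2, 16, 17, 12, 13]
j=7: nums[7]=12 ≤ 13 → i=5, swap nums[5],nums[7] → [6, 4, 8, 5, 2, 12, 17, 16, 13]
final swap nums[6],nums[8] → [6, 4, 8, 5, 2, 12, 13, 16, 17]; return 6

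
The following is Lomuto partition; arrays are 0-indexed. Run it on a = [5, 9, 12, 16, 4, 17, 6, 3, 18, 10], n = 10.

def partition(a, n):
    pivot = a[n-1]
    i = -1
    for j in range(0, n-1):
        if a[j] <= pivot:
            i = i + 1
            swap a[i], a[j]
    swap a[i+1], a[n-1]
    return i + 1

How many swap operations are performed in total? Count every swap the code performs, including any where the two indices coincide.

pivot = a[9] = 10; i = -1
j=0: a[0]=5 ≤ 10 → i=0, swap a[0],a[0] (no change) → [5, 9, 12, 16, 4, 17, 6, 3, 18, 10]
j=1: a[1]=9 ≤ 10 → i=1, swap a[1],a[1] (no change) → [5, 9, 12, 16, 4, 17, 6, 3, 18, 10]
j=2: a[2]=12 > 10 → no swap
j=3: a[3]=16 > 10 → no swap
j=4: a[4]=4 ≤ 10 → i=2, swap a[2],a[4] → [5, 9, 4, 16, 12, 17, 6, 3, 18, 10]
j=5: a[5]=17 > 10 → no swap
j=6: a[6]=6 ≤ 10 → i=3, swap a[3],a[6] → [5, 9, 4, 6, 12, 17, 16, 3, 18, 10]
j=7: a[7]=3 ≤ 10 → i=4, swap a[4],a[7] → [5, 9, 4, 6, 3, 17, 16, 12, 18, 10]
j=8: a[8]=18 > 10 → no swap
final swap a[5],a[9] → [5, 9, 4, 6, 3, 10, 16, 12, 18, 17]; return 5

6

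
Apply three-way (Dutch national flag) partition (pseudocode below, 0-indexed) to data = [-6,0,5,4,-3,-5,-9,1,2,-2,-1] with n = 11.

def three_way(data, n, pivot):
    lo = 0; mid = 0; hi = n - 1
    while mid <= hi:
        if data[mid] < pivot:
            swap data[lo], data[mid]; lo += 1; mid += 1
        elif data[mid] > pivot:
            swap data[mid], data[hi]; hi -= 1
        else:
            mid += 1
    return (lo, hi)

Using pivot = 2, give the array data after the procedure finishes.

[-6,0,-1,-2,-3,-5,-9,1,2,4,5]

lo=0 mid=0 hi=10
-6<2: swap(0,0), lo=1 mid=1 ⇒ [-6,0,5,4,-3,-5,-9,1,2,-2,-1]
0<2: swap(1,1), lo=2 mid=2 ⇒ [-6,0,5,4,-3,-5,-9,1,2,-2,-1]
5>2: swap(2,10), hi=9 ⇒ [-6,0,-1,4,-3,-5,-9,1,2,-2,5]
-1<2: swap(2,2), lo=3 mid=3 ⇒ [-6,0,-1,4,-3,-5,-9,1,2,-2,5]
4>2: swap(3,9), hi=8 ⇒ [-6,0,-1,-2,-3,-5,-9,1,2,4,5]
-2<2: swap(3,3), lo=4 mid=4 ⇒ [-6,0,-1,-2,-3,-5,-9,1,2,4,5]
-3<2: swap(4,4), lo=5 mid=5 ⇒ [-6,0,-1,-2,-3,-5,-9,1,2,4,5]
-5<2: swap(5,5), lo=6 mid=6 ⇒ [-6,0,-1,-2,-3,-5,-9,1,2,4,5]
-9<2: swap(6,6), lo=7 mid=7 ⇒ [-6,0,-1,-2,-3,-5,-9,1,2,4,5]
1<2: swap(7,7), lo=8 mid=8 ⇒ [-6,0,-1,-2,-3,-5,-9,1,2,4,5]
2=2: mid=9
done. lo=8 hi=8; data=[-6,0,-1,-2,-3,-5,-9,1,2,4,5]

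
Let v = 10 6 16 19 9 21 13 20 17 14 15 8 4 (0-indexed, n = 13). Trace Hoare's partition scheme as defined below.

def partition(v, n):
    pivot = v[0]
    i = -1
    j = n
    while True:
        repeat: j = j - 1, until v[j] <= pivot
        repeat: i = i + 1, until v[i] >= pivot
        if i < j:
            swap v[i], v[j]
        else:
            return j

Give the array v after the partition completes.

pivot = v[0] = 10; i = -1, j = 13
j→12 (v[12]=4≤10), i→0 (v[0]=10≥10); i<j, swap → 4 6 16 19 9 21 13 20 17 14 15 8 10
j→11 (v[11]=8≤10), i→2 (v[2]=16≥10); i<j, swap → 4 6 8 19 9 21 13 20 17 14 15 16 10
j→4 (v[4]=9≤10), i→3 (v[3]=19≥10); i<j, swap → 4 6 8 9 19 21 13 20 17 14 15 16 10
j→3, i→4; i≥j, return j=3. v = 4 6 8 9 19 21 13 20 17 14 15 16 10

4 6 8 9 19 21 13 20 17 14 15 16 10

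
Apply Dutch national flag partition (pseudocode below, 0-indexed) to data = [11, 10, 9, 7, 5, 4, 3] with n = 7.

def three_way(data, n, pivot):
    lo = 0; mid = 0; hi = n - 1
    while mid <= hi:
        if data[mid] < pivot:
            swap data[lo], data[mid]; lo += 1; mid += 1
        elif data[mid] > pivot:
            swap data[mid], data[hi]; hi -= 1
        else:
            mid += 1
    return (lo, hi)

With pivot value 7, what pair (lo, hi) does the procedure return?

lo=0 mid=0 hi=6
11>7: swap(0,6), hi=5 ⇒ [3, 10, 9, 7, 5, 4, 11]
3<7: swap(0,0), lo=1 mid=1 ⇒ [3, 10, 9, 7, 5, 4, 11]
10>7: swap(1,5), hi=4 ⇒ [3, 4, 9, 7, 5, 10, 11]
4<7: swap(1,1), lo=2 mid=2 ⇒ [3, 4, 9, 7, 5, 10, 11]
9>7: swap(2,4), hi=3 ⇒ [3, 4, 5, 7, 9, 10, 11]
5<7: swap(2,2), lo=3 mid=3 ⇒ [3, 4, 5, 7, 9, 10, 11]
7=7: mid=4
done. lo=3 hi=3; data=[3, 4, 5, 7, 9, 10, 11]

(3, 3)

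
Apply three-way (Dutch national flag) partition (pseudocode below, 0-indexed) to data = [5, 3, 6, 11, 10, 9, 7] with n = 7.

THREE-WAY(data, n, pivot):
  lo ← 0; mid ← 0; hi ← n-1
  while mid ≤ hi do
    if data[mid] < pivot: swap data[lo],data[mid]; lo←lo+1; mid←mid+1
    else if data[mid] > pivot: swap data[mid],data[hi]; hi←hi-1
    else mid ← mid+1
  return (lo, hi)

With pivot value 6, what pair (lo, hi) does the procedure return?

(2, 2)

lo=0 mid=0 hi=6
5<6: swap(0,0), lo=1 mid=1 ⇒ [5, 3, 6, 11, 10, 9, 7]
3<6: swap(1,1), lo=2 mid=2 ⇒ [5, 3, 6, 11, 10, 9, 7]
6=6: mid=3
11>6: swap(3,6), hi=5 ⇒ [5, 3, 6, 7, 10, 9, 11]
7>6: swap(3,5), hi=4 ⇒ [5, 3, 6, 9, 10, 7, 11]
9>6: swap(3,4), hi=3 ⇒ [5, 3, 6, 10, 9, 7, 11]
10>6: swap(3,3), hi=2 ⇒ [5, 3, 6, 10, 9, 7, 11]
done. lo=2 hi=2; data=[5, 3, 6, 10, 9, 7, 11]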